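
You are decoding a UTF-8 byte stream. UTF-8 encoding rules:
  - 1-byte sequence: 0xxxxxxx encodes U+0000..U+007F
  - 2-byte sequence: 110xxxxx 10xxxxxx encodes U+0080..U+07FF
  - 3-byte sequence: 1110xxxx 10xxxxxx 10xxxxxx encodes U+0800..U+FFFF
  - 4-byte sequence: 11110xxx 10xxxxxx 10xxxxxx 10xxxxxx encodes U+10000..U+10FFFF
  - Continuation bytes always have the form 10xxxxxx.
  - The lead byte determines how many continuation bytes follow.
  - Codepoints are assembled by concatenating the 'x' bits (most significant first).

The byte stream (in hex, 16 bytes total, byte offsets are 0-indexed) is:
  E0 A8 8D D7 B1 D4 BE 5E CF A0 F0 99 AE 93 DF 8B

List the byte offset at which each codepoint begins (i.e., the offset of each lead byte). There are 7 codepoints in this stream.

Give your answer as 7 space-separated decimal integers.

Byte[0]=E0: 3-byte lead, need 2 cont bytes. acc=0x0
Byte[1]=A8: continuation. acc=(acc<<6)|0x28=0x28
Byte[2]=8D: continuation. acc=(acc<<6)|0x0D=0xA0D
Completed: cp=U+0A0D (starts at byte 0)
Byte[3]=D7: 2-byte lead, need 1 cont bytes. acc=0x17
Byte[4]=B1: continuation. acc=(acc<<6)|0x31=0x5F1
Completed: cp=U+05F1 (starts at byte 3)
Byte[5]=D4: 2-byte lead, need 1 cont bytes. acc=0x14
Byte[6]=BE: continuation. acc=(acc<<6)|0x3E=0x53E
Completed: cp=U+053E (starts at byte 5)
Byte[7]=5E: 1-byte ASCII. cp=U+005E
Byte[8]=CF: 2-byte lead, need 1 cont bytes. acc=0xF
Byte[9]=A0: continuation. acc=(acc<<6)|0x20=0x3E0
Completed: cp=U+03E0 (starts at byte 8)
Byte[10]=F0: 4-byte lead, need 3 cont bytes. acc=0x0
Byte[11]=99: continuation. acc=(acc<<6)|0x19=0x19
Byte[12]=AE: continuation. acc=(acc<<6)|0x2E=0x66E
Byte[13]=93: continuation. acc=(acc<<6)|0x13=0x19B93
Completed: cp=U+19B93 (starts at byte 10)
Byte[14]=DF: 2-byte lead, need 1 cont bytes. acc=0x1F
Byte[15]=8B: continuation. acc=(acc<<6)|0x0B=0x7CB
Completed: cp=U+07CB (starts at byte 14)

Answer: 0 3 5 7 8 10 14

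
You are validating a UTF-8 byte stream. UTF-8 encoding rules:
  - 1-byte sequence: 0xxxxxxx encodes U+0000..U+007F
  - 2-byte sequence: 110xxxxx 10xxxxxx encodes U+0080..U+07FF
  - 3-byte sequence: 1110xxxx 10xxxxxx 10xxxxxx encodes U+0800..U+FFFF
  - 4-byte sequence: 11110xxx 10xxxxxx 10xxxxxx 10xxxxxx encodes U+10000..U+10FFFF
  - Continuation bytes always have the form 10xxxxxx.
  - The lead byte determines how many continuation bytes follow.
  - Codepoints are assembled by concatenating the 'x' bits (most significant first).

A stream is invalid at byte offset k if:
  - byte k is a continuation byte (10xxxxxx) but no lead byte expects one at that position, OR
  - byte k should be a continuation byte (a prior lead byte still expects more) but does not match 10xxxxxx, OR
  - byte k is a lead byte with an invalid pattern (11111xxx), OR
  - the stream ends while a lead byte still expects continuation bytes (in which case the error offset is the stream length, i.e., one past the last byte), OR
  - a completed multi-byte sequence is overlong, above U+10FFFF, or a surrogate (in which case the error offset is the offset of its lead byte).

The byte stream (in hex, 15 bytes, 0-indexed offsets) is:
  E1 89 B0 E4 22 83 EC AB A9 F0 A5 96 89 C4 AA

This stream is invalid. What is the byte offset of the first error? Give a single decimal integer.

Answer: 4

Derivation:
Byte[0]=E1: 3-byte lead, need 2 cont bytes. acc=0x1
Byte[1]=89: continuation. acc=(acc<<6)|0x09=0x49
Byte[2]=B0: continuation. acc=(acc<<6)|0x30=0x1270
Completed: cp=U+1270 (starts at byte 0)
Byte[3]=E4: 3-byte lead, need 2 cont bytes. acc=0x4
Byte[4]=22: expected 10xxxxxx continuation. INVALID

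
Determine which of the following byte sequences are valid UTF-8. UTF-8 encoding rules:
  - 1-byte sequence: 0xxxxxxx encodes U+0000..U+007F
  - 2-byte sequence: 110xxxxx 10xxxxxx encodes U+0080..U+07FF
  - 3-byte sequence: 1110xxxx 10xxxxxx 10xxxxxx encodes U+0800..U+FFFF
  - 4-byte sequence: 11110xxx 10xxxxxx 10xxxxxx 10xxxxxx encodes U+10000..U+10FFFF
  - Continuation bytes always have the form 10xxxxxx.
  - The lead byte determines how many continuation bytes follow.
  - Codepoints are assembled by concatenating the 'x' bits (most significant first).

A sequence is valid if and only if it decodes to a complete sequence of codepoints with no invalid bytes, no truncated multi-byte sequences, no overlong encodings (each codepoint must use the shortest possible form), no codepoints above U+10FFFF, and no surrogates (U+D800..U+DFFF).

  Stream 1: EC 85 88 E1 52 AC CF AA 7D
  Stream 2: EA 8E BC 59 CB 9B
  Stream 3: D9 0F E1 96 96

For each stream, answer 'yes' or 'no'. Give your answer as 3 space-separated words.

Stream 1: error at byte offset 4. INVALID
Stream 2: decodes cleanly. VALID
Stream 3: error at byte offset 1. INVALID

Answer: no yes no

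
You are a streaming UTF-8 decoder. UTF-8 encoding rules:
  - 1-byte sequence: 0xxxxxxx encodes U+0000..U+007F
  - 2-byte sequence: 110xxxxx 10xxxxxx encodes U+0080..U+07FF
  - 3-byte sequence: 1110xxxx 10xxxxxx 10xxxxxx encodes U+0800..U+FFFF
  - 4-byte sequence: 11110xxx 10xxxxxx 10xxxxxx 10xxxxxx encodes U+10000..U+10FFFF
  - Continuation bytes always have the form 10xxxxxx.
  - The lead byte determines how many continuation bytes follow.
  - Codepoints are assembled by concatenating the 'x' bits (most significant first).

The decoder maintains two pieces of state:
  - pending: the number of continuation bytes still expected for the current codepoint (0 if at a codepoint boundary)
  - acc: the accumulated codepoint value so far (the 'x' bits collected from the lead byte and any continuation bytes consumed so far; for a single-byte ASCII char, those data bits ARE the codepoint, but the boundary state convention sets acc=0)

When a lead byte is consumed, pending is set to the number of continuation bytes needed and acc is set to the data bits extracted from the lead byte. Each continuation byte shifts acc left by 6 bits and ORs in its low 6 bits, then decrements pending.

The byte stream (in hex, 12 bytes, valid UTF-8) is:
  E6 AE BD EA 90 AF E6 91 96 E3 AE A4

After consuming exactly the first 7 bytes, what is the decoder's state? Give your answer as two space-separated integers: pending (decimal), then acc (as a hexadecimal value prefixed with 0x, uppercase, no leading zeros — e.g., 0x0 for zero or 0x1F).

Answer: 2 0x6

Derivation:
Byte[0]=E6: 3-byte lead. pending=2, acc=0x6
Byte[1]=AE: continuation. acc=(acc<<6)|0x2E=0x1AE, pending=1
Byte[2]=BD: continuation. acc=(acc<<6)|0x3D=0x6BBD, pending=0
Byte[3]=EA: 3-byte lead. pending=2, acc=0xA
Byte[4]=90: continuation. acc=(acc<<6)|0x10=0x290, pending=1
Byte[5]=AF: continuation. acc=(acc<<6)|0x2F=0xA42F, pending=0
Byte[6]=E6: 3-byte lead. pending=2, acc=0x6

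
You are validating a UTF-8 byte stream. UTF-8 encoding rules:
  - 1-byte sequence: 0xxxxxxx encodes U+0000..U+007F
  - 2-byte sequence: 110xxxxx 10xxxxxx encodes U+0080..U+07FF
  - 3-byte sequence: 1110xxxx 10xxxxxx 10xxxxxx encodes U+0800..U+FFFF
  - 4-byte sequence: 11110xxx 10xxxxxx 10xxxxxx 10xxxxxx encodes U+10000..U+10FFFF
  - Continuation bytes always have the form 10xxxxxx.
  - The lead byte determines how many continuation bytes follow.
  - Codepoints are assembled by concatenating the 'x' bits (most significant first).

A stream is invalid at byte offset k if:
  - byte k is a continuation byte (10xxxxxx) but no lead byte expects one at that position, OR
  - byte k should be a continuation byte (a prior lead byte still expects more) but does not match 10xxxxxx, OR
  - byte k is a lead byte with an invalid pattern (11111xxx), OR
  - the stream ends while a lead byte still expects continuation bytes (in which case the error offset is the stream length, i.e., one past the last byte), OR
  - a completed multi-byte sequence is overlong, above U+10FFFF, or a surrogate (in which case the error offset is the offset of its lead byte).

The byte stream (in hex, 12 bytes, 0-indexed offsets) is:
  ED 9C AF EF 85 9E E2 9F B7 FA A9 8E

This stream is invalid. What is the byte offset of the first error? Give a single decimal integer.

Answer: 9

Derivation:
Byte[0]=ED: 3-byte lead, need 2 cont bytes. acc=0xD
Byte[1]=9C: continuation. acc=(acc<<6)|0x1C=0x35C
Byte[2]=AF: continuation. acc=(acc<<6)|0x2F=0xD72F
Completed: cp=U+D72F (starts at byte 0)
Byte[3]=EF: 3-byte lead, need 2 cont bytes. acc=0xF
Byte[4]=85: continuation. acc=(acc<<6)|0x05=0x3C5
Byte[5]=9E: continuation. acc=(acc<<6)|0x1E=0xF15E
Completed: cp=U+F15E (starts at byte 3)
Byte[6]=E2: 3-byte lead, need 2 cont bytes. acc=0x2
Byte[7]=9F: continuation. acc=(acc<<6)|0x1F=0x9F
Byte[8]=B7: continuation. acc=(acc<<6)|0x37=0x27F7
Completed: cp=U+27F7 (starts at byte 6)
Byte[9]=FA: INVALID lead byte (not 0xxx/110x/1110/11110)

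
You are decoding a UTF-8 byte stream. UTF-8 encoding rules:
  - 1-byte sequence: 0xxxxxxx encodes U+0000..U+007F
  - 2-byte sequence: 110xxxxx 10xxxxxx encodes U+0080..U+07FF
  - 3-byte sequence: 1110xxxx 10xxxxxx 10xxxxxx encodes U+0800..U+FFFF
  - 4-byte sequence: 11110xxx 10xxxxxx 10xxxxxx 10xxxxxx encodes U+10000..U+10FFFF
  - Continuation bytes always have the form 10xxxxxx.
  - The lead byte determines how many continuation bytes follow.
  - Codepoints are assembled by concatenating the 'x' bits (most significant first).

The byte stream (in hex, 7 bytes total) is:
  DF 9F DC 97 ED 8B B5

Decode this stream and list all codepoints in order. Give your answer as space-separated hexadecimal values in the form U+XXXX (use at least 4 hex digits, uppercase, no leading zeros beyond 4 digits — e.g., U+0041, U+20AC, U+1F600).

Answer: U+07DF U+0717 U+D2F5

Derivation:
Byte[0]=DF: 2-byte lead, need 1 cont bytes. acc=0x1F
Byte[1]=9F: continuation. acc=(acc<<6)|0x1F=0x7DF
Completed: cp=U+07DF (starts at byte 0)
Byte[2]=DC: 2-byte lead, need 1 cont bytes. acc=0x1C
Byte[3]=97: continuation. acc=(acc<<6)|0x17=0x717
Completed: cp=U+0717 (starts at byte 2)
Byte[4]=ED: 3-byte lead, need 2 cont bytes. acc=0xD
Byte[5]=8B: continuation. acc=(acc<<6)|0x0B=0x34B
Byte[6]=B5: continuation. acc=(acc<<6)|0x35=0xD2F5
Completed: cp=U+D2F5 (starts at byte 4)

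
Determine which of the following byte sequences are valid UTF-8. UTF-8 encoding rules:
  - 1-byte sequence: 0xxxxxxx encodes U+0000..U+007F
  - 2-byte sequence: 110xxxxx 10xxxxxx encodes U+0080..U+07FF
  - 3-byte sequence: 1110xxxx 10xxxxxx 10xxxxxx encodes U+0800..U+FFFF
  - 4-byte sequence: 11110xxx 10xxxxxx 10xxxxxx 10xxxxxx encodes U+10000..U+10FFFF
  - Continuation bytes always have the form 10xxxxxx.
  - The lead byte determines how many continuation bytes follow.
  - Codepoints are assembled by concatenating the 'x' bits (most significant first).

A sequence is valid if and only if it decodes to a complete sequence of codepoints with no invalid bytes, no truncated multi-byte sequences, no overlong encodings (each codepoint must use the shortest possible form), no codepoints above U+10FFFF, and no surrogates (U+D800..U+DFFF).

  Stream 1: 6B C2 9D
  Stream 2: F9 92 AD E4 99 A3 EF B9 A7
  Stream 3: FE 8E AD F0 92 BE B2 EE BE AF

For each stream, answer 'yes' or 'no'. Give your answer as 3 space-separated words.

Stream 1: decodes cleanly. VALID
Stream 2: error at byte offset 0. INVALID
Stream 3: error at byte offset 0. INVALID

Answer: yes no no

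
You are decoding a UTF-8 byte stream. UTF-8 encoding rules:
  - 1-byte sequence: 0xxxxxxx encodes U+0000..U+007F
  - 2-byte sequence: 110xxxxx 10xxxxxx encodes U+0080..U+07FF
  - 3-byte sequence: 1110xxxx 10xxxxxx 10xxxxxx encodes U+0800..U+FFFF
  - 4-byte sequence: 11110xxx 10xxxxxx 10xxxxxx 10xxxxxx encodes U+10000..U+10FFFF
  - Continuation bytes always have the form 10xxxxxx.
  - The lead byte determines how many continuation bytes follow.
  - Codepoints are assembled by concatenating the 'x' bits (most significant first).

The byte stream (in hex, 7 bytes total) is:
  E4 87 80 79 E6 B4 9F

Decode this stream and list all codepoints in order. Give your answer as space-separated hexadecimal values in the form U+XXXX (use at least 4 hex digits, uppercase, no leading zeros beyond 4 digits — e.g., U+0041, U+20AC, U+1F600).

Answer: U+41C0 U+0079 U+6D1F

Derivation:
Byte[0]=E4: 3-byte lead, need 2 cont bytes. acc=0x4
Byte[1]=87: continuation. acc=(acc<<6)|0x07=0x107
Byte[2]=80: continuation. acc=(acc<<6)|0x00=0x41C0
Completed: cp=U+41C0 (starts at byte 0)
Byte[3]=79: 1-byte ASCII. cp=U+0079
Byte[4]=E6: 3-byte lead, need 2 cont bytes. acc=0x6
Byte[5]=B4: continuation. acc=(acc<<6)|0x34=0x1B4
Byte[6]=9F: continuation. acc=(acc<<6)|0x1F=0x6D1F
Completed: cp=U+6D1F (starts at byte 4)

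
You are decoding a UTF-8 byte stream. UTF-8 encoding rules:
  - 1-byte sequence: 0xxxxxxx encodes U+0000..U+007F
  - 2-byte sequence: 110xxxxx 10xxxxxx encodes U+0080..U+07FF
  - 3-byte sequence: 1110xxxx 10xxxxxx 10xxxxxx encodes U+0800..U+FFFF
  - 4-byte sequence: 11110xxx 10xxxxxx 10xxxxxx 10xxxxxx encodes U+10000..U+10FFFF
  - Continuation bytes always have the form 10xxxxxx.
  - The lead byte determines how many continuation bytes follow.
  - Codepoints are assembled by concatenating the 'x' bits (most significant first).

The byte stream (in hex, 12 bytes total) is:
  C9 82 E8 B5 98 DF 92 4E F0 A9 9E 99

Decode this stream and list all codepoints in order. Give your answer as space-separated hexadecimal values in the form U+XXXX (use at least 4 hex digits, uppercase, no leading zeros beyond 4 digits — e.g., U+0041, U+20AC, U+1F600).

Answer: U+0242 U+8D58 U+07D2 U+004E U+29799

Derivation:
Byte[0]=C9: 2-byte lead, need 1 cont bytes. acc=0x9
Byte[1]=82: continuation. acc=(acc<<6)|0x02=0x242
Completed: cp=U+0242 (starts at byte 0)
Byte[2]=E8: 3-byte lead, need 2 cont bytes. acc=0x8
Byte[3]=B5: continuation. acc=(acc<<6)|0x35=0x235
Byte[4]=98: continuation. acc=(acc<<6)|0x18=0x8D58
Completed: cp=U+8D58 (starts at byte 2)
Byte[5]=DF: 2-byte lead, need 1 cont bytes. acc=0x1F
Byte[6]=92: continuation. acc=(acc<<6)|0x12=0x7D2
Completed: cp=U+07D2 (starts at byte 5)
Byte[7]=4E: 1-byte ASCII. cp=U+004E
Byte[8]=F0: 4-byte lead, need 3 cont bytes. acc=0x0
Byte[9]=A9: continuation. acc=(acc<<6)|0x29=0x29
Byte[10]=9E: continuation. acc=(acc<<6)|0x1E=0xA5E
Byte[11]=99: continuation. acc=(acc<<6)|0x19=0x29799
Completed: cp=U+29799 (starts at byte 8)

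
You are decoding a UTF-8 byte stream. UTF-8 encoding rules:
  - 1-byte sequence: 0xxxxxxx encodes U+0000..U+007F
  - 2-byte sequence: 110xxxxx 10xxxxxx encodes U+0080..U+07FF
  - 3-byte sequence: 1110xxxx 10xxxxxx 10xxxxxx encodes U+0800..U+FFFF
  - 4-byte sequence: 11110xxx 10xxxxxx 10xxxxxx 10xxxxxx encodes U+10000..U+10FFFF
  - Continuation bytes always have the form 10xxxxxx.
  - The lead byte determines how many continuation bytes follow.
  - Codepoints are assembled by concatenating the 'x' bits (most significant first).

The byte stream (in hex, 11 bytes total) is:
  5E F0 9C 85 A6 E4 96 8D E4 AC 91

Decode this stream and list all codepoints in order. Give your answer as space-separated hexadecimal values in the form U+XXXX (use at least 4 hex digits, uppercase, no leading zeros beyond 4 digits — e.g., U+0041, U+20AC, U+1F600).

Answer: U+005E U+1C166 U+458D U+4B11

Derivation:
Byte[0]=5E: 1-byte ASCII. cp=U+005E
Byte[1]=F0: 4-byte lead, need 3 cont bytes. acc=0x0
Byte[2]=9C: continuation. acc=(acc<<6)|0x1C=0x1C
Byte[3]=85: continuation. acc=(acc<<6)|0x05=0x705
Byte[4]=A6: continuation. acc=(acc<<6)|0x26=0x1C166
Completed: cp=U+1C166 (starts at byte 1)
Byte[5]=E4: 3-byte lead, need 2 cont bytes. acc=0x4
Byte[6]=96: continuation. acc=(acc<<6)|0x16=0x116
Byte[7]=8D: continuation. acc=(acc<<6)|0x0D=0x458D
Completed: cp=U+458D (starts at byte 5)
Byte[8]=E4: 3-byte lead, need 2 cont bytes. acc=0x4
Byte[9]=AC: continuation. acc=(acc<<6)|0x2C=0x12C
Byte[10]=91: continuation. acc=(acc<<6)|0x11=0x4B11
Completed: cp=U+4B11 (starts at byte 8)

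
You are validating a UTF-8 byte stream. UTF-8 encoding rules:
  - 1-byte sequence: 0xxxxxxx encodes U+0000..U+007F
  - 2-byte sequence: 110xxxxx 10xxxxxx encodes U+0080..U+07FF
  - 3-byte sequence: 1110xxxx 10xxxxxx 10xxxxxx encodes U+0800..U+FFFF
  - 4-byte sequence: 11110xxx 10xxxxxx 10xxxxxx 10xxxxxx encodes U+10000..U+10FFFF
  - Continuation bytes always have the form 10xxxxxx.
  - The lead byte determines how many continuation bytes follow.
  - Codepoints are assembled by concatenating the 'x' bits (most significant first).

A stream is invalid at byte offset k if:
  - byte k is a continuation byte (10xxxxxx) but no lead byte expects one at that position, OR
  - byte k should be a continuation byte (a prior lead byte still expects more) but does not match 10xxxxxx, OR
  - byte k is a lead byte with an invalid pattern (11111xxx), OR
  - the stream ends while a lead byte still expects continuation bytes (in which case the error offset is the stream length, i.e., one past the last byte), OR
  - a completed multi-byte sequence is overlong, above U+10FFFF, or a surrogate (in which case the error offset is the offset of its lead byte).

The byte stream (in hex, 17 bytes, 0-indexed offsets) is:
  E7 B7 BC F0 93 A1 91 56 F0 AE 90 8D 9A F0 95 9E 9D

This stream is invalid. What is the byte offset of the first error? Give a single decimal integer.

Answer: 12

Derivation:
Byte[0]=E7: 3-byte lead, need 2 cont bytes. acc=0x7
Byte[1]=B7: continuation. acc=(acc<<6)|0x37=0x1F7
Byte[2]=BC: continuation. acc=(acc<<6)|0x3C=0x7DFC
Completed: cp=U+7DFC (starts at byte 0)
Byte[3]=F0: 4-byte lead, need 3 cont bytes. acc=0x0
Byte[4]=93: continuation. acc=(acc<<6)|0x13=0x13
Byte[5]=A1: continuation. acc=(acc<<6)|0x21=0x4E1
Byte[6]=91: continuation. acc=(acc<<6)|0x11=0x13851
Completed: cp=U+13851 (starts at byte 3)
Byte[7]=56: 1-byte ASCII. cp=U+0056
Byte[8]=F0: 4-byte lead, need 3 cont bytes. acc=0x0
Byte[9]=AE: continuation. acc=(acc<<6)|0x2E=0x2E
Byte[10]=90: continuation. acc=(acc<<6)|0x10=0xB90
Byte[11]=8D: continuation. acc=(acc<<6)|0x0D=0x2E40D
Completed: cp=U+2E40D (starts at byte 8)
Byte[12]=9A: INVALID lead byte (not 0xxx/110x/1110/11110)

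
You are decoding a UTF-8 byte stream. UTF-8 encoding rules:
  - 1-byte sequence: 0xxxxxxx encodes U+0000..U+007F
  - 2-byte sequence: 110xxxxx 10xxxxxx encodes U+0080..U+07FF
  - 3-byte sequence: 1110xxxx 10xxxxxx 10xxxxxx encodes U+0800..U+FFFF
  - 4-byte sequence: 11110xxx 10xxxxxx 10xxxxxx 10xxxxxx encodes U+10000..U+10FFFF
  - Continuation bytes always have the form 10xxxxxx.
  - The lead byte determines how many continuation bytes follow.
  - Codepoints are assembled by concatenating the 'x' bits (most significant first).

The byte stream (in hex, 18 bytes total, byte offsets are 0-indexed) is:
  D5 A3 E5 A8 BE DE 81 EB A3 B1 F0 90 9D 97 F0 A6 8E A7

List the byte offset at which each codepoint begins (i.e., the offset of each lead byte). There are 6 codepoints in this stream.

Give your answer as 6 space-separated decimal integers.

Byte[0]=D5: 2-byte lead, need 1 cont bytes. acc=0x15
Byte[1]=A3: continuation. acc=(acc<<6)|0x23=0x563
Completed: cp=U+0563 (starts at byte 0)
Byte[2]=E5: 3-byte lead, need 2 cont bytes. acc=0x5
Byte[3]=A8: continuation. acc=(acc<<6)|0x28=0x168
Byte[4]=BE: continuation. acc=(acc<<6)|0x3E=0x5A3E
Completed: cp=U+5A3E (starts at byte 2)
Byte[5]=DE: 2-byte lead, need 1 cont bytes. acc=0x1E
Byte[6]=81: continuation. acc=(acc<<6)|0x01=0x781
Completed: cp=U+0781 (starts at byte 5)
Byte[7]=EB: 3-byte lead, need 2 cont bytes. acc=0xB
Byte[8]=A3: continuation. acc=(acc<<6)|0x23=0x2E3
Byte[9]=B1: continuation. acc=(acc<<6)|0x31=0xB8F1
Completed: cp=U+B8F1 (starts at byte 7)
Byte[10]=F0: 4-byte lead, need 3 cont bytes. acc=0x0
Byte[11]=90: continuation. acc=(acc<<6)|0x10=0x10
Byte[12]=9D: continuation. acc=(acc<<6)|0x1D=0x41D
Byte[13]=97: continuation. acc=(acc<<6)|0x17=0x10757
Completed: cp=U+10757 (starts at byte 10)
Byte[14]=F0: 4-byte lead, need 3 cont bytes. acc=0x0
Byte[15]=A6: continuation. acc=(acc<<6)|0x26=0x26
Byte[16]=8E: continuation. acc=(acc<<6)|0x0E=0x98E
Byte[17]=A7: continuation. acc=(acc<<6)|0x27=0x263A7
Completed: cp=U+263A7 (starts at byte 14)

Answer: 0 2 5 7 10 14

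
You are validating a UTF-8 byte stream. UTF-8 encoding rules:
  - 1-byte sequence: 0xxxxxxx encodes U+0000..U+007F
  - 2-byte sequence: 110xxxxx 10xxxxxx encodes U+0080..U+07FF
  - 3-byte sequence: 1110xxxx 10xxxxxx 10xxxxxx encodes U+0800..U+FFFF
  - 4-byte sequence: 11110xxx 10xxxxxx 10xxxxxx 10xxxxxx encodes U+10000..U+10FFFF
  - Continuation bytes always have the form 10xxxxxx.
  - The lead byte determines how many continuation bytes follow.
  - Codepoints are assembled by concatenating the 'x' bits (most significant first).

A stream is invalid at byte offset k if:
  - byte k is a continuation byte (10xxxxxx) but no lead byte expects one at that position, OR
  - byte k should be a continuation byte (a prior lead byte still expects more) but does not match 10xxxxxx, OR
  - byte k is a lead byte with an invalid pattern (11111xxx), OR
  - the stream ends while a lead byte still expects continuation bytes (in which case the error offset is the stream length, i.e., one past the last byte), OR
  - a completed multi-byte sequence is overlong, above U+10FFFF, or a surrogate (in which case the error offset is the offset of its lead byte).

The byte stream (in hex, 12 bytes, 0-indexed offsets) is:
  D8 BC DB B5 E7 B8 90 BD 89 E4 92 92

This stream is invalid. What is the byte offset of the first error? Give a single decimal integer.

Byte[0]=D8: 2-byte lead, need 1 cont bytes. acc=0x18
Byte[1]=BC: continuation. acc=(acc<<6)|0x3C=0x63C
Completed: cp=U+063C (starts at byte 0)
Byte[2]=DB: 2-byte lead, need 1 cont bytes. acc=0x1B
Byte[3]=B5: continuation. acc=(acc<<6)|0x35=0x6F5
Completed: cp=U+06F5 (starts at byte 2)
Byte[4]=E7: 3-byte lead, need 2 cont bytes. acc=0x7
Byte[5]=B8: continuation. acc=(acc<<6)|0x38=0x1F8
Byte[6]=90: continuation. acc=(acc<<6)|0x10=0x7E10
Completed: cp=U+7E10 (starts at byte 4)
Byte[7]=BD: INVALID lead byte (not 0xxx/110x/1110/11110)

Answer: 7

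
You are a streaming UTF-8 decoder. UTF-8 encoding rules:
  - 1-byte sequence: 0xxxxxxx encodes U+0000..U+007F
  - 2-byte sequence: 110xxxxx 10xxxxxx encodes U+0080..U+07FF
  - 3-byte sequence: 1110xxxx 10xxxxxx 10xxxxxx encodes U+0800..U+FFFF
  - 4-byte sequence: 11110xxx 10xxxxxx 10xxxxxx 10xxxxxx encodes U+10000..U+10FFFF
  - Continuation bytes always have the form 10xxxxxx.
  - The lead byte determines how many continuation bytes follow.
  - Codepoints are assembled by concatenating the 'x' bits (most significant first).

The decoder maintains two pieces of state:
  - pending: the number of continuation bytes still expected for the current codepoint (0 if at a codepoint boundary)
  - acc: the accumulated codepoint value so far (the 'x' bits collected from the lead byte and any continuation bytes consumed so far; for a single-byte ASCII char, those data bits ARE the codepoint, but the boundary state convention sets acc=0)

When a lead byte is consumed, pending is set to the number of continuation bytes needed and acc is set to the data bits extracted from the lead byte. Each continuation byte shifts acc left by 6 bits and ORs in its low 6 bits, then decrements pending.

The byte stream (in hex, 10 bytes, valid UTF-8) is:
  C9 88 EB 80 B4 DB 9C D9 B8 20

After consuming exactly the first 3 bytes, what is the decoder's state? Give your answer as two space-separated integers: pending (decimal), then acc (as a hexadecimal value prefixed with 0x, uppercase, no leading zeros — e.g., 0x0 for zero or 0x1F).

Byte[0]=C9: 2-byte lead. pending=1, acc=0x9
Byte[1]=88: continuation. acc=(acc<<6)|0x08=0x248, pending=0
Byte[2]=EB: 3-byte lead. pending=2, acc=0xB

Answer: 2 0xB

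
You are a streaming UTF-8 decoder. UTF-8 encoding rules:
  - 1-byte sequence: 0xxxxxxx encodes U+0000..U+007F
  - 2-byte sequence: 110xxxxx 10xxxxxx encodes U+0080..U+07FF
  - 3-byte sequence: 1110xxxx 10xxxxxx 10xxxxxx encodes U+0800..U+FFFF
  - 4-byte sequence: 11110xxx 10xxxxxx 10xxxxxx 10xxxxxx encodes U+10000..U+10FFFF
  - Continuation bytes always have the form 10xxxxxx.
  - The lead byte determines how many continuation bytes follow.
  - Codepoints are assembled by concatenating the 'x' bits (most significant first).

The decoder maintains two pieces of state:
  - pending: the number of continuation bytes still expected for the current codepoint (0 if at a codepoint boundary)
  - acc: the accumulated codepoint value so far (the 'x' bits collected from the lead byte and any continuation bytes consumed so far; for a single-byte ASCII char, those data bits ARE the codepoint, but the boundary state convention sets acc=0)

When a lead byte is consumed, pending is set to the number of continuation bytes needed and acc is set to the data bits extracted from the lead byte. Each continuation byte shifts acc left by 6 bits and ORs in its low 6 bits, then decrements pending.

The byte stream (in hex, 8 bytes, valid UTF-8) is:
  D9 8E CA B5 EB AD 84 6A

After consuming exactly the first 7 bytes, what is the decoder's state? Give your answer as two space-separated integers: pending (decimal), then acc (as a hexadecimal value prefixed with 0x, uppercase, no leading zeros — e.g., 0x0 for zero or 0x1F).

Byte[0]=D9: 2-byte lead. pending=1, acc=0x19
Byte[1]=8E: continuation. acc=(acc<<6)|0x0E=0x64E, pending=0
Byte[2]=CA: 2-byte lead. pending=1, acc=0xA
Byte[3]=B5: continuation. acc=(acc<<6)|0x35=0x2B5, pending=0
Byte[4]=EB: 3-byte lead. pending=2, acc=0xB
Byte[5]=AD: continuation. acc=(acc<<6)|0x2D=0x2ED, pending=1
Byte[6]=84: continuation. acc=(acc<<6)|0x04=0xBB44, pending=0

Answer: 0 0xBB44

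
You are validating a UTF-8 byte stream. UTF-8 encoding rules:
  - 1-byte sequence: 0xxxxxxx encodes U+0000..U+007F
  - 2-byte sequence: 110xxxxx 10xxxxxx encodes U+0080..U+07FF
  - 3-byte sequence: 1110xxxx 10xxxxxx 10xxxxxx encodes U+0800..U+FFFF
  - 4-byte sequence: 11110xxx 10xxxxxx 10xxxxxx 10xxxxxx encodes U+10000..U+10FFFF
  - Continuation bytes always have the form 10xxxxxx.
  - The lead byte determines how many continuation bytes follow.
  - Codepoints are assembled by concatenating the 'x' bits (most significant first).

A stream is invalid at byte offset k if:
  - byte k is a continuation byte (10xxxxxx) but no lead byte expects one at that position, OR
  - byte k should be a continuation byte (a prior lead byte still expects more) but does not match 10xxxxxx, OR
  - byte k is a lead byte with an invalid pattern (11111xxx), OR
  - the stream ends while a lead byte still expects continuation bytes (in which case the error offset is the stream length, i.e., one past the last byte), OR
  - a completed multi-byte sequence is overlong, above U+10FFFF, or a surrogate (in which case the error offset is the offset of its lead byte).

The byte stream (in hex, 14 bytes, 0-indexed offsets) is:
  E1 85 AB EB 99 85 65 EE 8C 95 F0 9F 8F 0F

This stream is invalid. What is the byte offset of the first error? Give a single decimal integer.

Byte[0]=E1: 3-byte lead, need 2 cont bytes. acc=0x1
Byte[1]=85: continuation. acc=(acc<<6)|0x05=0x45
Byte[2]=AB: continuation. acc=(acc<<6)|0x2B=0x116B
Completed: cp=U+116B (starts at byte 0)
Byte[3]=EB: 3-byte lead, need 2 cont bytes. acc=0xB
Byte[4]=99: continuation. acc=(acc<<6)|0x19=0x2D9
Byte[5]=85: continuation. acc=(acc<<6)|0x05=0xB645
Completed: cp=U+B645 (starts at byte 3)
Byte[6]=65: 1-byte ASCII. cp=U+0065
Byte[7]=EE: 3-byte lead, need 2 cont bytes. acc=0xE
Byte[8]=8C: continuation. acc=(acc<<6)|0x0C=0x38C
Byte[9]=95: continuation. acc=(acc<<6)|0x15=0xE315
Completed: cp=U+E315 (starts at byte 7)
Byte[10]=F0: 4-byte lead, need 3 cont bytes. acc=0x0
Byte[11]=9F: continuation. acc=(acc<<6)|0x1F=0x1F
Byte[12]=8F: continuation. acc=(acc<<6)|0x0F=0x7CF
Byte[13]=0F: expected 10xxxxxx continuation. INVALID

Answer: 13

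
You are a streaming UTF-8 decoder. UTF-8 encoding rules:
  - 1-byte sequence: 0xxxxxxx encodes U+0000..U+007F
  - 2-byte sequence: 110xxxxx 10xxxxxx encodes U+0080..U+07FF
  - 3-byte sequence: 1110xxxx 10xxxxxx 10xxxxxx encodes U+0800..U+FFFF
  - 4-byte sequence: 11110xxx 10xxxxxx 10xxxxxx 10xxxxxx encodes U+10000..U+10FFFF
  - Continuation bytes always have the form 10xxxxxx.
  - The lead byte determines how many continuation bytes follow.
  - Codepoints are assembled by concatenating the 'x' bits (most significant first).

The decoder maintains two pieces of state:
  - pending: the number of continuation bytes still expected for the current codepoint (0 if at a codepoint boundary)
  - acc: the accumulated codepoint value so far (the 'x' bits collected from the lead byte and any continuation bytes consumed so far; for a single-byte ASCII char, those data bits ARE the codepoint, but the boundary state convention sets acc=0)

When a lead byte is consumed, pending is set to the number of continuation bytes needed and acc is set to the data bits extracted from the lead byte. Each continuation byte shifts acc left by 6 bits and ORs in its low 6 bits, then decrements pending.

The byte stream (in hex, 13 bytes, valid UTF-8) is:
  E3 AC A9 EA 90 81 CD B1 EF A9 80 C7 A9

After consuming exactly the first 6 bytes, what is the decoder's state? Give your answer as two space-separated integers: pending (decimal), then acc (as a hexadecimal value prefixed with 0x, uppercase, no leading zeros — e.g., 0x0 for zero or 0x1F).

Answer: 0 0xA401

Derivation:
Byte[0]=E3: 3-byte lead. pending=2, acc=0x3
Byte[1]=AC: continuation. acc=(acc<<6)|0x2C=0xEC, pending=1
Byte[2]=A9: continuation. acc=(acc<<6)|0x29=0x3B29, pending=0
Byte[3]=EA: 3-byte lead. pending=2, acc=0xA
Byte[4]=90: continuation. acc=(acc<<6)|0x10=0x290, pending=1
Byte[5]=81: continuation. acc=(acc<<6)|0x01=0xA401, pending=0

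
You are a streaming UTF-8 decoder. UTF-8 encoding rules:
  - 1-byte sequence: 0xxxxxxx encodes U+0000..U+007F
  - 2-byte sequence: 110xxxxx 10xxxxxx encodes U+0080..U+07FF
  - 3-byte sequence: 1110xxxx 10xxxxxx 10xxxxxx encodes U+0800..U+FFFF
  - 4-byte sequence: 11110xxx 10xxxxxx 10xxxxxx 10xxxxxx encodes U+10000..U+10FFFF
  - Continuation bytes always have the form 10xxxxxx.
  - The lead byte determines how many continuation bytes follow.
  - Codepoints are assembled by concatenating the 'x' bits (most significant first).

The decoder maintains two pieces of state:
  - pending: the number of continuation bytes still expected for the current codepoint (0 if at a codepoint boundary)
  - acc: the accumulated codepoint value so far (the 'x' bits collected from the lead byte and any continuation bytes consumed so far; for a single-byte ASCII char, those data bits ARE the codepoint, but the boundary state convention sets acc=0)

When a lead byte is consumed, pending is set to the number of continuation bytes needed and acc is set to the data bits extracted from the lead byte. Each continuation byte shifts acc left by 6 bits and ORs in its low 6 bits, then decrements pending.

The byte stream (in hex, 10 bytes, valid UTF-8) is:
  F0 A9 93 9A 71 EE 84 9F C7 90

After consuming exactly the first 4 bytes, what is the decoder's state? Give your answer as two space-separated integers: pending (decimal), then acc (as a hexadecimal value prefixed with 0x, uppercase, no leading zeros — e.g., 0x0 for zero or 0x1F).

Answer: 0 0x294DA

Derivation:
Byte[0]=F0: 4-byte lead. pending=3, acc=0x0
Byte[1]=A9: continuation. acc=(acc<<6)|0x29=0x29, pending=2
Byte[2]=93: continuation. acc=(acc<<6)|0x13=0xA53, pending=1
Byte[3]=9A: continuation. acc=(acc<<6)|0x1A=0x294DA, pending=0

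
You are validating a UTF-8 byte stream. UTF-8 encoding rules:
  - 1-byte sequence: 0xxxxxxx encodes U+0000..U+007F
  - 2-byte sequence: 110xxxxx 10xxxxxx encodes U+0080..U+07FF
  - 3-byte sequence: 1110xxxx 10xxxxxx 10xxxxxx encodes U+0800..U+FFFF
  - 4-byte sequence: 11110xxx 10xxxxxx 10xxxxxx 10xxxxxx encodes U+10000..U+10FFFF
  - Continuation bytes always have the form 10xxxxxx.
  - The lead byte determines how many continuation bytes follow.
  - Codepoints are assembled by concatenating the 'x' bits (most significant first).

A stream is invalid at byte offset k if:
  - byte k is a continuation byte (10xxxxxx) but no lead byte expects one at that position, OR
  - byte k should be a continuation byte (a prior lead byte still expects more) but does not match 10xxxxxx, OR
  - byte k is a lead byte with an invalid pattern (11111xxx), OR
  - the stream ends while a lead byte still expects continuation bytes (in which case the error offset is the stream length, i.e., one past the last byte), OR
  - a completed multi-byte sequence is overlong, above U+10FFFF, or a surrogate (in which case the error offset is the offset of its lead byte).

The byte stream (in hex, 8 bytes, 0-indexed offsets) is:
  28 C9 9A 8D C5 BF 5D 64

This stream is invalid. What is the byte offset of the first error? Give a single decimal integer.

Answer: 3

Derivation:
Byte[0]=28: 1-byte ASCII. cp=U+0028
Byte[1]=C9: 2-byte lead, need 1 cont bytes. acc=0x9
Byte[2]=9A: continuation. acc=(acc<<6)|0x1A=0x25A
Completed: cp=U+025A (starts at byte 1)
Byte[3]=8D: INVALID lead byte (not 0xxx/110x/1110/11110)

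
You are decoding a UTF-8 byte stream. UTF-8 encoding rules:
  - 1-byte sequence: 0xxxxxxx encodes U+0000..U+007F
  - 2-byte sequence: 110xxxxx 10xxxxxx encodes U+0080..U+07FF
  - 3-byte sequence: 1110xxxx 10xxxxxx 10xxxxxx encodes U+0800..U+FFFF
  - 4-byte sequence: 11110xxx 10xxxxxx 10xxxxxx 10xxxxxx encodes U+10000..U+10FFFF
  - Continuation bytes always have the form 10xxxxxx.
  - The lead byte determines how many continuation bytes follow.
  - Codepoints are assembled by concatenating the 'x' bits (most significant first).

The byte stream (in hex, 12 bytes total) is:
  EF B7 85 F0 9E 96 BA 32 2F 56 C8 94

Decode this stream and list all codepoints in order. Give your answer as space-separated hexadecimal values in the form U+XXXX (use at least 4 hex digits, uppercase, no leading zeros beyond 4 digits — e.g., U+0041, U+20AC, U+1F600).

Byte[0]=EF: 3-byte lead, need 2 cont bytes. acc=0xF
Byte[1]=B7: continuation. acc=(acc<<6)|0x37=0x3F7
Byte[2]=85: continuation. acc=(acc<<6)|0x05=0xFDC5
Completed: cp=U+FDC5 (starts at byte 0)
Byte[3]=F0: 4-byte lead, need 3 cont bytes. acc=0x0
Byte[4]=9E: continuation. acc=(acc<<6)|0x1E=0x1E
Byte[5]=96: continuation. acc=(acc<<6)|0x16=0x796
Byte[6]=BA: continuation. acc=(acc<<6)|0x3A=0x1E5BA
Completed: cp=U+1E5BA (starts at byte 3)
Byte[7]=32: 1-byte ASCII. cp=U+0032
Byte[8]=2F: 1-byte ASCII. cp=U+002F
Byte[9]=56: 1-byte ASCII. cp=U+0056
Byte[10]=C8: 2-byte lead, need 1 cont bytes. acc=0x8
Byte[11]=94: continuation. acc=(acc<<6)|0x14=0x214
Completed: cp=U+0214 (starts at byte 10)

Answer: U+FDC5 U+1E5BA U+0032 U+002F U+0056 U+0214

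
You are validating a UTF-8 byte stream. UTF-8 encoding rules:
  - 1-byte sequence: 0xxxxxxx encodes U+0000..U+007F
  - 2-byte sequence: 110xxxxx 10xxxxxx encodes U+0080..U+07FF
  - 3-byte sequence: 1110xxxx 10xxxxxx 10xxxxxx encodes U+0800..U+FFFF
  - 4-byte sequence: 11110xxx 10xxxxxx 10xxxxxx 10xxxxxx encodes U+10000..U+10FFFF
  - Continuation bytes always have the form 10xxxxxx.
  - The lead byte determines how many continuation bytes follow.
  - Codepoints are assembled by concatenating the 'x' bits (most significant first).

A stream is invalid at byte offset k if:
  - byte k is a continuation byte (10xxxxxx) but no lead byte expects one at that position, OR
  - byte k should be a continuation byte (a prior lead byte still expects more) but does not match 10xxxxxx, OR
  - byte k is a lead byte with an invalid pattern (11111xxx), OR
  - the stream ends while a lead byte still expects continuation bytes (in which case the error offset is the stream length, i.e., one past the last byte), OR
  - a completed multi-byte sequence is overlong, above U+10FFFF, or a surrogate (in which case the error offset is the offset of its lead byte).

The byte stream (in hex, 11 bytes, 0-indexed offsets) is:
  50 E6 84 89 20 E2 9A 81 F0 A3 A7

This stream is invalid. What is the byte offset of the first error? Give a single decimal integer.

Byte[0]=50: 1-byte ASCII. cp=U+0050
Byte[1]=E6: 3-byte lead, need 2 cont bytes. acc=0x6
Byte[2]=84: continuation. acc=(acc<<6)|0x04=0x184
Byte[3]=89: continuation. acc=(acc<<6)|0x09=0x6109
Completed: cp=U+6109 (starts at byte 1)
Byte[4]=20: 1-byte ASCII. cp=U+0020
Byte[5]=E2: 3-byte lead, need 2 cont bytes. acc=0x2
Byte[6]=9A: continuation. acc=(acc<<6)|0x1A=0x9A
Byte[7]=81: continuation. acc=(acc<<6)|0x01=0x2681
Completed: cp=U+2681 (starts at byte 5)
Byte[8]=F0: 4-byte lead, need 3 cont bytes. acc=0x0
Byte[9]=A3: continuation. acc=(acc<<6)|0x23=0x23
Byte[10]=A7: continuation. acc=(acc<<6)|0x27=0x8E7
Byte[11]: stream ended, expected continuation. INVALID

Answer: 11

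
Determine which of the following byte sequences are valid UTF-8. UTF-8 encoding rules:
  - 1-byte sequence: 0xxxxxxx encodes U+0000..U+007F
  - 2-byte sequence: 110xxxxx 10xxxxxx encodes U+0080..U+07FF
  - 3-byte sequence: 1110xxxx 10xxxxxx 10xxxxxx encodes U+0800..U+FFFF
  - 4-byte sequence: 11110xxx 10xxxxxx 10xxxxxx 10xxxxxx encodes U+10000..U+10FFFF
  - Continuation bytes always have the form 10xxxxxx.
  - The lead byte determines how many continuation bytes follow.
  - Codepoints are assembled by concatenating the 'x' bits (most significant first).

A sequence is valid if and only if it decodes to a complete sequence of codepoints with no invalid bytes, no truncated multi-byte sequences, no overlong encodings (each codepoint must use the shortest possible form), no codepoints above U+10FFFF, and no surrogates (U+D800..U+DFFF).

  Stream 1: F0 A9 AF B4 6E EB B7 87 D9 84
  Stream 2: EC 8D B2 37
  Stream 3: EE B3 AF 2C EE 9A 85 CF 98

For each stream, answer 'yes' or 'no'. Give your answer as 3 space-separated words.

Stream 1: decodes cleanly. VALID
Stream 2: decodes cleanly. VALID
Stream 3: decodes cleanly. VALID

Answer: yes yes yes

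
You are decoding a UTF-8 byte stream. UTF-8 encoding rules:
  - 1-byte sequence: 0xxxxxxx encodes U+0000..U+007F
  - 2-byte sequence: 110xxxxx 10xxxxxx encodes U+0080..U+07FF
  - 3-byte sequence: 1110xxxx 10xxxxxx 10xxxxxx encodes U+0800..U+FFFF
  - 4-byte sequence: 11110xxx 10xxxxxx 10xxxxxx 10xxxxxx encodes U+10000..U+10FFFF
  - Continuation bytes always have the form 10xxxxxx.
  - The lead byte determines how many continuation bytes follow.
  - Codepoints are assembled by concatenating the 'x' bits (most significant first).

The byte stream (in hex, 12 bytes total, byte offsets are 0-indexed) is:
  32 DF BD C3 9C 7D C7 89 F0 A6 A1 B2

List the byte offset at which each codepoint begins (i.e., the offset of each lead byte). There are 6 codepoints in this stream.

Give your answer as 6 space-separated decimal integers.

Byte[0]=32: 1-byte ASCII. cp=U+0032
Byte[1]=DF: 2-byte lead, need 1 cont bytes. acc=0x1F
Byte[2]=BD: continuation. acc=(acc<<6)|0x3D=0x7FD
Completed: cp=U+07FD (starts at byte 1)
Byte[3]=C3: 2-byte lead, need 1 cont bytes. acc=0x3
Byte[4]=9C: continuation. acc=(acc<<6)|0x1C=0xDC
Completed: cp=U+00DC (starts at byte 3)
Byte[5]=7D: 1-byte ASCII. cp=U+007D
Byte[6]=C7: 2-byte lead, need 1 cont bytes. acc=0x7
Byte[7]=89: continuation. acc=(acc<<6)|0x09=0x1C9
Completed: cp=U+01C9 (starts at byte 6)
Byte[8]=F0: 4-byte lead, need 3 cont bytes. acc=0x0
Byte[9]=A6: continuation. acc=(acc<<6)|0x26=0x26
Byte[10]=A1: continuation. acc=(acc<<6)|0x21=0x9A1
Byte[11]=B2: continuation. acc=(acc<<6)|0x32=0x26872
Completed: cp=U+26872 (starts at byte 8)

Answer: 0 1 3 5 6 8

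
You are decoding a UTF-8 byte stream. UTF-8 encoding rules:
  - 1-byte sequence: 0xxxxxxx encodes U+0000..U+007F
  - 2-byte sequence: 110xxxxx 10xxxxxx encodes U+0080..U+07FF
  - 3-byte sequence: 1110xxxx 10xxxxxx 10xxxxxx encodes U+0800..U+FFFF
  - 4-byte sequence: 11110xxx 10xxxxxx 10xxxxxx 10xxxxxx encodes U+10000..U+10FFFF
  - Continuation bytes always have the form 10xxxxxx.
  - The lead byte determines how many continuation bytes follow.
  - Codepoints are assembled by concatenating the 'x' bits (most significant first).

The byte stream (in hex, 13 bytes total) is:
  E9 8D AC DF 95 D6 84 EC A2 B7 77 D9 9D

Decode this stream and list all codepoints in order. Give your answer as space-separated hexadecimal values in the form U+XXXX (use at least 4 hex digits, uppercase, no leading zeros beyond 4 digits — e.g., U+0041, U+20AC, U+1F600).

Answer: U+936C U+07D5 U+0584 U+C8B7 U+0077 U+065D

Derivation:
Byte[0]=E9: 3-byte lead, need 2 cont bytes. acc=0x9
Byte[1]=8D: continuation. acc=(acc<<6)|0x0D=0x24D
Byte[2]=AC: continuation. acc=(acc<<6)|0x2C=0x936C
Completed: cp=U+936C (starts at byte 0)
Byte[3]=DF: 2-byte lead, need 1 cont bytes. acc=0x1F
Byte[4]=95: continuation. acc=(acc<<6)|0x15=0x7D5
Completed: cp=U+07D5 (starts at byte 3)
Byte[5]=D6: 2-byte lead, need 1 cont bytes. acc=0x16
Byte[6]=84: continuation. acc=(acc<<6)|0x04=0x584
Completed: cp=U+0584 (starts at byte 5)
Byte[7]=EC: 3-byte lead, need 2 cont bytes. acc=0xC
Byte[8]=A2: continuation. acc=(acc<<6)|0x22=0x322
Byte[9]=B7: continuation. acc=(acc<<6)|0x37=0xC8B7
Completed: cp=U+C8B7 (starts at byte 7)
Byte[10]=77: 1-byte ASCII. cp=U+0077
Byte[11]=D9: 2-byte lead, need 1 cont bytes. acc=0x19
Byte[12]=9D: continuation. acc=(acc<<6)|0x1D=0x65D
Completed: cp=U+065D (starts at byte 11)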